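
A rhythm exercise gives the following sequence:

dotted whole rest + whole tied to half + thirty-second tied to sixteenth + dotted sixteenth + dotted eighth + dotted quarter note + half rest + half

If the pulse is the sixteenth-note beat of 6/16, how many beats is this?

One sixteenth-note beat = 2 thirty-second notes.
Each duration in thirty-second notes: dotted whole rest = 48; whole tied to half (whole + half) = 48; thirty-second tied to sixteenth (thirty-second + sixteenth) = 3; dotted sixteenth = 3; dotted eighth = 6; dotted quarter note = 12; half rest = 16; half = 16.
Adding: 48 + 48 + 3 + 3 + 6 + 12 + 16 + 16 = 152.
152 ÷ 2 = 76 beats.

76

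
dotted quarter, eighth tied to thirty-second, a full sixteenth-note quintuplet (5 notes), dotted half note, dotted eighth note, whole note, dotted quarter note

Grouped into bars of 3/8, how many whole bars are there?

One bar of 3/8 = 12 thirty-second notes.
Convert each value to thirty-second notes: dotted quarter = 12; eighth tied to thirty-second (eighth + thirty-second) = 5; a full sixteenth-note quintuplet (5 notes) (five quintuplet sixteenths span one quarter) = 8; dotted half note = 24; dotted eighth note = 6; whole note = 32; dotted quarter note = 12.
Altogether 12 + 5 + 8 + 24 + 6 + 32 + 12 = 99.
99 ÷ 12 = 8 complete bars with 3 left over.

8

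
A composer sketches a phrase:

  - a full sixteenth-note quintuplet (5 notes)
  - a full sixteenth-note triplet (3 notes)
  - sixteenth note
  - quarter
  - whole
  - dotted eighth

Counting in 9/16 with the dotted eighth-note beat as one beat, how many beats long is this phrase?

10

One dotted eighth-note beat = 3 sixteenth notes.
Express everything in sixteenth notes: a full sixteenth-note quintuplet (5 notes) (five quintuplet sixteenths span one quarter) = 4; a full sixteenth-note triplet (3 notes) (three triplet sixteenths span one eighth) = 2; sixteenth note = 1; quarter = 4; whole = 16; dotted eighth = 3.
Sum: 4 + 2 + 1 + 4 + 16 + 3 = 30.
30 ÷ 3 = 10 beats.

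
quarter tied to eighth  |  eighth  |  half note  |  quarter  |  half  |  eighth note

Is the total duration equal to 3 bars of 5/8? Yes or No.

One bar of 5/8 = 5 eighth notes, so 3 bars = 15.
Convert each value to eighth notes: quarter tied to eighth (quarter + eighth) = 3; eighth = 1; half note = 4; quarter = 2; half = 4; eighth note = 1.
Total: 3 + 1 + 4 + 2 + 4 + 1 = 15.
15 equals 15, so the answer is Yes.

Yes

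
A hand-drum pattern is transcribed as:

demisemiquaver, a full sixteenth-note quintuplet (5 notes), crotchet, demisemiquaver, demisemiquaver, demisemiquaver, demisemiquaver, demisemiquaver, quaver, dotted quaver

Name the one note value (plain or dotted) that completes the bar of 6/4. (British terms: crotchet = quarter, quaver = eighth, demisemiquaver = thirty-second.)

The bar of 6/4 = 48 thirty-second notes.
Convert each value to thirty-second notes: demisemiquaver = 1; a full sixteenth-note quintuplet (5 notes) (five quintuplet sixteenths span one quarter) = 8; crotchet = 8; demisemiquaver = 1; demisemiquaver = 1; demisemiquaver = 1; demisemiquaver = 1; demisemiquaver = 1; quaver = 4; dotted quaver = 6.
Altogether 1 + 8 + 8 + 1 + 1 + 1 + 1 + 1 + 4 + 6 = 32.
Remaining: 48 − 32 = 16 thirty-second notes, which is a half note.

half note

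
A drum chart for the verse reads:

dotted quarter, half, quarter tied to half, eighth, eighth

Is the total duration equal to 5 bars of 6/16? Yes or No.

One bar of 6/16 = 3 eighth notes, so 5 bars = 15.
In eighth notes: dotted quarter = 3; half = 4; quarter tied to half (quarter + half) = 6; eighth = 1; eighth = 1.
Total: 3 + 4 + 6 + 1 + 1 = 15.
15 equals 15, so the answer is Yes.

Yes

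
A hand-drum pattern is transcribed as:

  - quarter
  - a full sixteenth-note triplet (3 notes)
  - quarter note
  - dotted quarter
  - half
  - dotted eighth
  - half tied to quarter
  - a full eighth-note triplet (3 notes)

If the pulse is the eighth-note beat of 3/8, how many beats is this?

21.5

One eighth-note beat = 2 sixteenth notes.
Express everything in sixteenth notes: quarter = 4; a full sixteenth-note triplet (3 notes) (three triplet sixteenths span one eighth) = 2; quarter note = 4; dotted quarter = 6; half = 8; dotted eighth = 3; half tied to quarter (half + quarter) = 12; a full eighth-note triplet (3 notes) (three triplet eighths span one quarter) = 4.
Altogether 4 + 2 + 4 + 6 + 8 + 3 + 12 + 4 = 43.
43 ÷ 2 = 21.5 beats.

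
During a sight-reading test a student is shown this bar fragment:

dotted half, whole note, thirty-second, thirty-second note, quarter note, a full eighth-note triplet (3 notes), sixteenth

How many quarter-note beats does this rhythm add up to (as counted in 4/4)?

9.5

One quarter-note beat = 8 thirty-second notes.
Convert each value to thirty-second notes: dotted half = 24; whole note = 32; thirty-second = 1; thirty-second note = 1; quarter note = 8; a full eighth-note triplet (3 notes) (three triplet eighths span one quarter) = 8; sixteenth = 2.
Altogether 24 + 32 + 1 + 1 + 8 + 8 + 2 = 76.
76 ÷ 8 = 9.5 beats.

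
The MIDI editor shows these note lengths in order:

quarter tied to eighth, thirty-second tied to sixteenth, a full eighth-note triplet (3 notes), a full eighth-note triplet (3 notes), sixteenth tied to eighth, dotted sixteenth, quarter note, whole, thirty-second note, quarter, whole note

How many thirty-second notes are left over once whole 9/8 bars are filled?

One bar of 9/8 = 36 thirty-second notes.
Convert each value to thirty-second notes: quarter tied to eighth (quarter + eighth) = 12; thirty-second tied to sixteenth (thirty-second + sixteenth) = 3; a full eighth-note triplet (3 notes) (three triplet eighths span one quarter) = 8; a full eighth-note triplet (3 notes) (three triplet eighths span one quarter) = 8; sixteenth tied to eighth (sixteenth + eighth) = 6; dotted sixteenth = 3; quarter note = 8; whole = 32; thirty-second note = 1; quarter = 8; whole note = 32.
Sum: 12 + 3 + 8 + 8 + 6 + 3 + 8 + 32 + 1 + 8 + 32 = 121.
121 ÷ 36 = 3 complete bars with 13 thirty-second notes remaining.

13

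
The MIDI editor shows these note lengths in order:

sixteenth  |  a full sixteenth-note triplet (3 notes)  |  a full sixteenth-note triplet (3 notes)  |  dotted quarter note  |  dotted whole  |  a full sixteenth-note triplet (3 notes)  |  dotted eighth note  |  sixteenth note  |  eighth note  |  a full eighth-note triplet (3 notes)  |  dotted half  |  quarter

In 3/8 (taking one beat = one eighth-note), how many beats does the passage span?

31.5

One eighth-note beat = 2 sixteenth notes.
Working in sixteenth notes: sixteenth = 1; a full sixteenth-note triplet (3 notes) (three triplet sixteenths span one eighth) = 2; a full sixteenth-note triplet (3 notes) (three triplet sixteenths span one eighth) = 2; dotted quarter note = 6; dotted whole = 24; a full sixteenth-note triplet (3 notes) (three triplet sixteenths span one eighth) = 2; dotted eighth note = 3; sixteenth note = 1; eighth note = 2; a full eighth-note triplet (3 notes) (three triplet eighths span one quarter) = 4; dotted half = 12; quarter = 4.
Total: 1 + 2 + 2 + 6 + 24 + 2 + 3 + 1 + 2 + 4 + 12 + 4 = 63.
63 ÷ 2 = 31.5 beats.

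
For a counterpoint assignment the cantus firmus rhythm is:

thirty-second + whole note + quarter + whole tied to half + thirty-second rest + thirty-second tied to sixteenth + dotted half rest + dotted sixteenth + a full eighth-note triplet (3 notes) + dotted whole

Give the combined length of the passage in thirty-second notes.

176

Each duration in thirty-second notes: thirty-second = 1; whole note = 32; quarter = 8; whole tied to half (whole + half) = 48; thirty-second rest = 1; thirty-second tied to sixteenth (thirty-second + sixteenth) = 3; dotted half rest = 24; dotted sixteenth = 3; a full eighth-note triplet (3 notes) (three triplet eighths span one quarter) = 8; dotted whole = 48.
Adding: 1 + 32 + 8 + 48 + 1 + 3 + 24 + 3 + 8 + 48 = 176 thirty-second notes.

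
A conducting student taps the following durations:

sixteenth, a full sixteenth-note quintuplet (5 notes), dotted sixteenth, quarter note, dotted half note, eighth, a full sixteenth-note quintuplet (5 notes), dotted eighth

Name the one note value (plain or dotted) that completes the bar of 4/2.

thirty-second note

The bar of 4/2 = 64 thirty-second notes.
Convert each value to thirty-second notes: sixteenth = 2; a full sixteenth-note quintuplet (5 notes) (five quintuplet sixteenths span one quarter) = 8; dotted sixteenth = 3; quarter note = 8; dotted half note = 24; eighth = 4; a full sixteenth-note quintuplet (5 notes) (five quintuplet sixteenths span one quarter) = 8; dotted eighth = 6.
Sum: 2 + 8 + 3 + 8 + 24 + 4 + 8 + 6 = 63.
Remaining: 64 − 63 = 1 thirty-second note, which is a thirty-second note.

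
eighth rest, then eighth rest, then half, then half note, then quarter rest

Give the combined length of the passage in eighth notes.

12

In eighth notes: eighth rest = 1; eighth rest = 1; half = 4; half note = 4; quarter rest = 2.
Altogether 1 + 1 + 4 + 4 + 2 = 12 eighth notes.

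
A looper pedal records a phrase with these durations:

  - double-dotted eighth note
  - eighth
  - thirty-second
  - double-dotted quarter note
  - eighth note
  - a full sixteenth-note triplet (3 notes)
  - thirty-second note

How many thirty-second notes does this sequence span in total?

In thirty-second notes: double-dotted eighth note = 7; eighth = 4; thirty-second = 1; double-dotted quarter note = 14; eighth note = 4; a full sixteenth-note triplet (3 notes) (three triplet sixteenths span one eighth) = 4; thirty-second note = 1.
Total: 7 + 4 + 1 + 14 + 4 + 4 + 1 = 35 thirty-second notes.

35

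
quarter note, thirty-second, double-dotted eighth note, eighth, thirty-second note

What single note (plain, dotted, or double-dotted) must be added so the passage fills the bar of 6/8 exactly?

dotted sixteenth note

The bar of 6/8 = 24 thirty-second notes.
In thirty-second notes: quarter note = 8; thirty-second = 1; double-dotted eighth note = 7; eighth = 4; thirty-second note = 1.
Adding: 8 + 1 + 7 + 4 + 1 = 21.
Remaining: 24 − 21 = 3 thirty-second notes, which is a dotted sixteenth note.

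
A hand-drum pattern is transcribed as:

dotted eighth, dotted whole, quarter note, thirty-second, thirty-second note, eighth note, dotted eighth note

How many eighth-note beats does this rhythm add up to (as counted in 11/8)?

18.5

One eighth-note beat = 4 thirty-second notes.
Each duration in thirty-second notes: dotted eighth = 6; dotted whole = 48; quarter note = 8; thirty-second = 1; thirty-second note = 1; eighth note = 4; dotted eighth note = 6.
Adding: 6 + 48 + 8 + 1 + 1 + 4 + 6 = 74.
74 ÷ 4 = 18.5 beats.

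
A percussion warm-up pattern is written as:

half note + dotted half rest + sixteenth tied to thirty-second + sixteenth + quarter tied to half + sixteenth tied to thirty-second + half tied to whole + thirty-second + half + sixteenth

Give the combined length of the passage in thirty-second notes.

139

Convert each value to thirty-second notes: half note = 16; dotted half rest = 24; sixteenth tied to thirty-second (sixteenth + thirty-second) = 3; sixteenth = 2; quarter tied to half (quarter + half) = 24; sixteenth tied to thirty-second (sixteenth + thirty-second) = 3; half tied to whole (half + whole) = 48; thirty-second = 1; half = 16; sixteenth = 2.
Altogether 16 + 24 + 3 + 2 + 24 + 3 + 48 + 1 + 16 + 2 = 139 thirty-second notes.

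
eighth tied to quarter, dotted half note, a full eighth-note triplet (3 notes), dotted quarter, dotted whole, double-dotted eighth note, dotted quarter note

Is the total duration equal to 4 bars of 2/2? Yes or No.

No

One bar of 2/2 = 32 thirty-second notes, so 4 bars = 128.
Express everything in thirty-second notes: eighth tied to quarter (eighth + quarter) = 12; dotted half note = 24; a full eighth-note triplet (3 notes) (three triplet eighths span one quarter) = 8; dotted quarter = 12; dotted whole = 48; double-dotted eighth note = 7; dotted quarter note = 12.
Altogether 12 + 24 + 8 + 12 + 48 + 7 + 12 = 123.
123 falls short of 128, so the answer is No.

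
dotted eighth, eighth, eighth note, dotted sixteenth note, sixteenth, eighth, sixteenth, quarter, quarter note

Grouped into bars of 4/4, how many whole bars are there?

1

One bar of 4/4 = 32 thirty-second notes.
In thirty-second notes: dotted eighth = 6; eighth = 4; eighth note = 4; dotted sixteenth note = 3; sixteenth = 2; eighth = 4; sixteenth = 2; quarter = 8; quarter note = 8.
Adding: 6 + 4 + 4 + 3 + 2 + 4 + 2 + 8 + 8 = 41.
41 ÷ 32 = 1 complete bar with 9 left over.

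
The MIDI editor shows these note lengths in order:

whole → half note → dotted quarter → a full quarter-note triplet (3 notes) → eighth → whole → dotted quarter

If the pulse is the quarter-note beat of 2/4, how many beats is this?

One quarter-note beat = 2 eighth notes.
Express everything in eighth notes: whole = 8; half note = 4; dotted quarter = 3; a full quarter-note triplet (3 notes) (three triplet quarters span one half) = 4; eighth = 1; whole = 8; dotted quarter = 3.
Altogether 8 + 4 + 3 + 4 + 1 + 8 + 3 = 31.
31 ÷ 2 = 15.5 beats.

15.5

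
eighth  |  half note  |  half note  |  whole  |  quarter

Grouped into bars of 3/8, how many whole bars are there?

One bar of 3/8 = 3 eighth notes.
Each duration in eighth notes: eighth = 1; half note = 4; half note = 4; whole = 8; quarter = 2.
Sum: 1 + 4 + 4 + 8 + 2 = 19.
19 ÷ 3 = 6 complete bars with 1 left over.

6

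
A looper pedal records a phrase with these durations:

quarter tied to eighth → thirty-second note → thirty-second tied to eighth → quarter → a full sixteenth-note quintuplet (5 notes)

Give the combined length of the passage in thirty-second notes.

34

Working in thirty-second notes: quarter tied to eighth (quarter + eighth) = 12; thirty-second note = 1; thirty-second tied to eighth (thirty-second + eighth) = 5; quarter = 8; a full sixteenth-note quintuplet (5 notes) (five quintuplet sixteenths span one quarter) = 8.
Sum: 12 + 1 + 5 + 8 + 8 = 34 thirty-second notes.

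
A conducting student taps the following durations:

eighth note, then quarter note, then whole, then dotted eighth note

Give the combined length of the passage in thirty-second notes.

Working in thirty-second notes: eighth note = 4; quarter note = 8; whole = 32; dotted eighth note = 6.
Altogether 4 + 8 + 32 + 6 = 50 thirty-second notes.

50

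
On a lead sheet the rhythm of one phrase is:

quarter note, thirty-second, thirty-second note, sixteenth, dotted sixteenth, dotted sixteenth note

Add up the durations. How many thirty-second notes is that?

18

Express everything in thirty-second notes: quarter note = 8; thirty-second = 1; thirty-second note = 1; sixteenth = 2; dotted sixteenth = 3; dotted sixteenth note = 3.
Sum: 8 + 1 + 1 + 2 + 3 + 3 = 18 thirty-second notes.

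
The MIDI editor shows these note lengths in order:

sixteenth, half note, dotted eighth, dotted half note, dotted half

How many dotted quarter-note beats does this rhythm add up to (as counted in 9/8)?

6

One dotted quarter-note beat = 6 sixteenth notes.
Express everything in sixteenth notes: sixteenth = 1; half note = 8; dotted eighth = 3; dotted half note = 12; dotted half = 12.
Total: 1 + 8 + 3 + 12 + 12 = 36.
36 ÷ 6 = 6 beats.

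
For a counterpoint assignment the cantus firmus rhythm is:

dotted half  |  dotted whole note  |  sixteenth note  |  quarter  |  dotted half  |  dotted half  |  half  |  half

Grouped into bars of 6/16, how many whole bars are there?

13

One bar of 6/16 = 6 sixteenth notes.
Each duration in sixteenth notes: dotted half = 12; dotted whole note = 24; sixteenth note = 1; quarter = 4; dotted half = 12; dotted half = 12; half = 8; half = 8.
Total: 12 + 24 + 1 + 4 + 12 + 12 + 8 + 8 = 81.
81 ÷ 6 = 13 complete bars with 3 left over.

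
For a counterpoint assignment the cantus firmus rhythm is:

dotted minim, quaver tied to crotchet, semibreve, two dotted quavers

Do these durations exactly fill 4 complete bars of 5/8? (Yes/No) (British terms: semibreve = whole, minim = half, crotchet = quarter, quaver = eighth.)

One bar of 5/8 = 10 sixteenth notes, so 4 bars = 40.
Working in sixteenth notes: dotted minim = 12; quaver tied to crotchet (quaver + crotchet) = 6; semibreve = 16; dotted quaver = 3; dotted quaver = 3.
Altogether 12 + 6 + 16 + 3 + 3 = 40.
40 equals 40, so the answer is Yes.

Yes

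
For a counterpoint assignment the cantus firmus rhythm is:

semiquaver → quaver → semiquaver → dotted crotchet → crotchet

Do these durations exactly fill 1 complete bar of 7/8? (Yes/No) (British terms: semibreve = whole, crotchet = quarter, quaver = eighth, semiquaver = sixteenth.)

One bar of 7/8 = 14 sixteenth notes.
In sixteenth notes: semiquaver = 1; quaver = 2; semiquaver = 1; dotted crotchet = 6; crotchet = 4.
Total: 1 + 2 + 1 + 6 + 4 = 14.
14 equals 14, so the answer is Yes.

Yes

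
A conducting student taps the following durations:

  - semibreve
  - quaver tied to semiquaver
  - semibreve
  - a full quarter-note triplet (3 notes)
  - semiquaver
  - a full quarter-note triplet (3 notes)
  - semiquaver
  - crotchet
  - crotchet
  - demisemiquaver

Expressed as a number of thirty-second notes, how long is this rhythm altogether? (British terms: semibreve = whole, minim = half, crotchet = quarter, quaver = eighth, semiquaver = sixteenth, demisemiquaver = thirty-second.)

123

Express everything in thirty-second notes: semibreve = 32; quaver tied to semiquaver (quaver + semiquaver) = 6; semibreve = 32; a full quarter-note triplet (3 notes) (three triplet quarters span one half) = 16; semiquaver = 2; a full quarter-note triplet (3 notes) (three triplet quarters span one half) = 16; semiquaver = 2; crotchet = 8; crotchet = 8; demisemiquaver = 1.
Sum: 32 + 6 + 32 + 16 + 2 + 16 + 2 + 8 + 8 + 1 = 123 thirty-second notes.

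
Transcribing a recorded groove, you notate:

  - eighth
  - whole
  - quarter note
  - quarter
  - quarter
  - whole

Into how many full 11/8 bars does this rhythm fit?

One bar of 11/8 = 11 eighth notes.
In eighth notes: eighth = 1; whole = 8; quarter note = 2; quarter = 2; quarter = 2; whole = 8.
Altogether 1 + 8 + 2 + 2 + 2 + 8 = 23.
23 ÷ 11 = 2 complete bars with 1 left over.

2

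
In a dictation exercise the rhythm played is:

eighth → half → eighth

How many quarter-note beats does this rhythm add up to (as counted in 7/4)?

One quarter-note beat = 2 eighth notes.
Convert each value to eighth notes: eighth = 1; half = 4; eighth = 1.
Adding: 1 + 4 + 1 = 6.
6 ÷ 2 = 3 beats.

3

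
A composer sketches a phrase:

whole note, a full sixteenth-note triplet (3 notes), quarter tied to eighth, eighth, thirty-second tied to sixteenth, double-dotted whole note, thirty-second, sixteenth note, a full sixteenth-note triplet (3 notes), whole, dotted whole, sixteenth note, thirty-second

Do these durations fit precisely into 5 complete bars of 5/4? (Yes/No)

No

One bar of 5/4 = 40 thirty-second notes, so 5 bars = 200.
In thirty-second notes: whole note = 32; a full sixteenth-note triplet (3 notes) (three triplet sixteenths span one eighth) = 4; quarter tied to eighth (quarter + eighth) = 12; eighth = 4; thirty-second tied to sixteenth (thirty-second + sixteenth) = 3; double-dotted whole note = 56; thirty-second = 1; sixteenth note = 2; a full sixteenth-note triplet (3 notes) (three triplet sixteenths span one eighth) = 4; whole = 32; dotted whole = 48; sixteenth note = 2; thirty-second = 1.
Altogether 32 + 4 + 12 + 4 + 3 + 56 + 1 + 2 + 4 + 32 + 48 + 2 + 1 = 201.
201 exceeds 200, so the answer is No.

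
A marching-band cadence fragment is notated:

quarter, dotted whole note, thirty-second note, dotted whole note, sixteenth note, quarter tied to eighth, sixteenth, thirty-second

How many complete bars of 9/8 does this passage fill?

One bar of 9/8 = 36 thirty-second notes.
Convert each value to thirty-second notes: quarter = 8; dotted whole note = 48; thirty-second note = 1; dotted whole note = 48; sixteenth note = 2; quarter tied to eighth (quarter + eighth) = 12; sixteenth = 2; thirty-second = 1.
Adding: 8 + 48 + 1 + 48 + 2 + 12 + 2 + 1 = 122.
122 ÷ 36 = 3 complete bars with 14 left over.

3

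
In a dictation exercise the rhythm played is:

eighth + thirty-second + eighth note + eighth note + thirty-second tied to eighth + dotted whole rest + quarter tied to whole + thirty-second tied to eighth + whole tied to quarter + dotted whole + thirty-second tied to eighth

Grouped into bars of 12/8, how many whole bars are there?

4

One bar of 12/8 = 48 thirty-second notes.
In thirty-second notes: eighth = 4; thirty-second = 1; eighth note = 4; eighth note = 4; thirty-second tied to eighth (thirty-second + eighth) = 5; dotted whole rest = 48; quarter tied to whole (quarter + whole) = 40; thirty-second tied to eighth (thirty-second + eighth) = 5; whole tied to quarter (whole + quarter) = 40; dotted whole = 48; thirty-second tied to eighth (thirty-second + eighth) = 5.
Adding: 4 + 1 + 4 + 4 + 5 + 48 + 40 + 5 + 40 + 48 + 5 = 204.
204 ÷ 48 = 4 complete bars with 12 left over.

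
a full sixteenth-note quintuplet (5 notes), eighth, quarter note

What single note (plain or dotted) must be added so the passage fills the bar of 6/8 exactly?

The bar of 6/8 = 6 eighth notes.
In eighth notes: a full sixteenth-note quintuplet (5 notes) (five quintuplet sixteenths span one quarter) = 2; eighth = 1; quarter note = 2.
Total: 2 + 1 + 2 = 5.
Remaining: 6 − 5 = 1 eighth note, which is a eighth note.

eighth note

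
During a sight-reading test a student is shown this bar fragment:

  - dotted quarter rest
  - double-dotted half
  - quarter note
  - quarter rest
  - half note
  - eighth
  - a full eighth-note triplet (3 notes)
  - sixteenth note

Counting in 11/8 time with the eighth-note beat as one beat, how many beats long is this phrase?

One eighth-note beat = 2 sixteenth notes.
Convert each value to sixteenth notes: dotted quarter rest = 6; double-dotted half = 14; quarter note = 4; quarter rest = 4; half note = 8; eighth = 2; a full eighth-note triplet (3 notes) (three triplet eighths span one quarter) = 4; sixteenth note = 1.
Sum: 6 + 14 + 4 + 4 + 8 + 2 + 4 + 1 = 43.
43 ÷ 2 = 21.5 beats.

21.5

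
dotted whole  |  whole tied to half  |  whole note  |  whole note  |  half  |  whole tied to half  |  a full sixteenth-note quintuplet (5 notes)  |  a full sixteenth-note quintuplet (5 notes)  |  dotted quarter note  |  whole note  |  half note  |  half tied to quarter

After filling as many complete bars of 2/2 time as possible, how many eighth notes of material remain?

One bar of 2/2 = 8 eighth notes.
Working in eighth notes: dotted whole = 12; whole tied to half (whole + half) = 12; whole note = 8; whole note = 8; half = 4; whole tied to half (whole + half) = 12; a full sixteenth-note quintuplet (5 notes) (five quintuplet sixteenths span one quarter) = 2; a full sixteenth-note quintuplet (5 notes) (five quintuplet sixteenths span one quarter) = 2; dotted quarter note = 3; whole note = 8; half note = 4; half tied to quarter (half + quarter) = 6.
Sum: 12 + 12 + 8 + 8 + 4 + 12 + 2 + 2 + 3 + 8 + 4 + 6 = 81.
81 ÷ 8 = 10 complete bars with 1 eighth note remaining.

1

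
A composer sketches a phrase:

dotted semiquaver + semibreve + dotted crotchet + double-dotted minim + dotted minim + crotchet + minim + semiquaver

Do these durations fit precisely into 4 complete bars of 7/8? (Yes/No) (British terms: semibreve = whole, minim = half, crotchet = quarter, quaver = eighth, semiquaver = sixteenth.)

One bar of 7/8 = 28 thirty-second notes, so 4 bars = 112.
In thirty-second notes: dotted semiquaver = 3; semibreve = 32; dotted crotchet = 12; double-dotted minim = 28; dotted minim = 24; crotchet = 8; minim = 16; semiquaver = 2.
Sum: 3 + 32 + 12 + 28 + 24 + 8 + 16 + 2 = 125.
125 exceeds 112, so the answer is No.

No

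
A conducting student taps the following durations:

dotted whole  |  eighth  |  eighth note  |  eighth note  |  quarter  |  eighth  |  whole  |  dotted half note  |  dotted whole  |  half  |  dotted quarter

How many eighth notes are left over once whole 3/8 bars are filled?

0

One bar of 3/8 = 3 eighth notes.
In eighth notes: dotted whole = 12; eighth = 1; eighth note = 1; eighth note = 1; quarter = 2; eighth = 1; whole = 8; dotted half note = 6; dotted whole = 12; half = 4; dotted quarter = 3.
Adding: 12 + 1 + 1 + 1 + 2 + 1 + 8 + 6 + 12 + 4 + 3 = 51.
51 ÷ 3 = 17 complete bars with 0 eighth notes remaining.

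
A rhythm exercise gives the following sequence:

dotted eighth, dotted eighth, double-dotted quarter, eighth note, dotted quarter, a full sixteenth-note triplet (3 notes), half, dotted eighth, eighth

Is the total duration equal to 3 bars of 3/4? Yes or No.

One bar of 3/4 = 12 sixteenth notes, so 3 bars = 36.
Convert each value to sixteenth notes: dotted eighth = 3; dotted eighth = 3; double-dotted quarter = 7; eighth note = 2; dotted quarter = 6; a full sixteenth-note triplet (3 notes) (three triplet sixteenths span one eighth) = 2; half = 8; dotted eighth = 3; eighth = 2.
Adding: 3 + 3 + 7 + 2 + 6 + 2 + 8 + 3 + 2 = 36.
36 equals 36, so the answer is Yes.

Yes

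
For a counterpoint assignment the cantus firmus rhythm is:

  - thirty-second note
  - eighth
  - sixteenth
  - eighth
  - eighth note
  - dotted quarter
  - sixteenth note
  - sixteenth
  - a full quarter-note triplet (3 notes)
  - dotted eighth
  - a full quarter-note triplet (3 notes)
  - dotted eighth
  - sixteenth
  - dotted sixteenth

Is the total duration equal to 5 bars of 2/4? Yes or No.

Yes

One bar of 2/4 = 16 thirty-second notes, so 5 bars = 80.
In thirty-second notes: thirty-second note = 1; eighth = 4; sixteenth = 2; eighth = 4; eighth note = 4; dotted quarter = 12; sixteenth note = 2; sixteenth = 2; a full quarter-note triplet (3 notes) (three triplet quarters span one half) = 16; dotted eighth = 6; a full quarter-note triplet (3 notes) (three triplet quarters span one half) = 16; dotted eighth = 6; sixteenth = 2; dotted sixteenth = 3.
Total: 1 + 4 + 2 + 4 + 4 + 12 + 2 + 2 + 16 + 6 + 16 + 6 + 2 + 3 = 80.
80 equals 80, so the answer is Yes.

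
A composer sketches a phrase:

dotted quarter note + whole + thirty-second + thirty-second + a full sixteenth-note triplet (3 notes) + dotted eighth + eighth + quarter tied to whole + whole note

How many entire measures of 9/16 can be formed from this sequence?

7

One bar of 9/16 = 18 thirty-second notes.
Convert each value to thirty-second notes: dotted quarter note = 12; whole = 32; thirty-second = 1; thirty-second = 1; a full sixteenth-note triplet (3 notes) (three triplet sixteenths span one eighth) = 4; dotted eighth = 6; eighth = 4; quarter tied to whole (quarter + whole) = 40; whole note = 32.
Total: 12 + 32 + 1 + 1 + 4 + 6 + 4 + 40 + 32 = 132.
132 ÷ 18 = 7 complete bars with 6 left over.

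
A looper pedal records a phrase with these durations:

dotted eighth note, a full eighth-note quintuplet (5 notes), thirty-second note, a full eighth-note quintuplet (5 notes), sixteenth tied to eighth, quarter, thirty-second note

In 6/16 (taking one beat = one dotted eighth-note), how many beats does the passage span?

9

One dotted eighth-note beat = 6 thirty-second notes.
Each duration in thirty-second notes: dotted eighth note = 6; a full eighth-note quintuplet (5 notes) (five quintuplet eighths span one half) = 16; thirty-second note = 1; a full eighth-note quintuplet (5 notes) (five quintuplet eighths span one half) = 16; sixteenth tied to eighth (sixteenth + eighth) = 6; quarter = 8; thirty-second note = 1.
Sum: 6 + 16 + 1 + 16 + 6 + 8 + 1 = 54.
54 ÷ 6 = 9 beats.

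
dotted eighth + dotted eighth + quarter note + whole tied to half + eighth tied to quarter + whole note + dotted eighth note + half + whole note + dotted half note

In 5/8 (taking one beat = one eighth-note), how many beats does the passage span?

One eighth-note beat = 2 sixteenth notes.
In sixteenth notes: dotted eighth = 3; dotted eighth = 3; quarter note = 4; whole tied to half (whole + half) = 24; eighth tied to quarter (eighth + quarter) = 6; whole note = 16; dotted eighth note = 3; half = 8; whole note = 16; dotted half note = 12.
Total: 3 + 3 + 4 + 24 + 6 + 16 + 3 + 8 + 16 + 12 = 95.
95 ÷ 2 = 47.5 beats.

47.5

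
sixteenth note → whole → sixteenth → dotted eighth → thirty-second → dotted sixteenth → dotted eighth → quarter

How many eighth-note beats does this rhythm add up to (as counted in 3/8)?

One eighth-note beat = 4 thirty-second notes.
Working in thirty-second notes: sixteenth note = 2; whole = 32; sixteenth = 2; dotted eighth = 6; thirty-second = 1; dotted sixteenth = 3; dotted eighth = 6; quarter = 8.
Total: 2 + 32 + 2 + 6 + 1 + 3 + 6 + 8 = 60.
60 ÷ 4 = 15 beats.

15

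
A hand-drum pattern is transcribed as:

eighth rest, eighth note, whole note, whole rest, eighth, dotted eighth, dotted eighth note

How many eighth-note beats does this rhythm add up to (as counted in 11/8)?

22

One eighth-note beat = 2 sixteenth notes.
In sixteenth notes: eighth rest = 2; eighth note = 2; whole note = 16; whole rest = 16; eighth = 2; dotted eighth = 3; dotted eighth note = 3.
Adding: 2 + 2 + 16 + 16 + 2 + 3 + 3 = 44.
44 ÷ 2 = 22 beats.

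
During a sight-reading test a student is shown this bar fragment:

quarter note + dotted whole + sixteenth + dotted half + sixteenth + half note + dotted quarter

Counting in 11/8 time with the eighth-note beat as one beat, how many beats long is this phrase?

28

One eighth-note beat = 2 sixteenth notes.
Express everything in sixteenth notes: quarter note = 4; dotted whole = 24; sixteenth = 1; dotted half = 12; sixteenth = 1; half note = 8; dotted quarter = 6.
Total: 4 + 24 + 1 + 12 + 1 + 8 + 6 = 56.
56 ÷ 2 = 28 beats.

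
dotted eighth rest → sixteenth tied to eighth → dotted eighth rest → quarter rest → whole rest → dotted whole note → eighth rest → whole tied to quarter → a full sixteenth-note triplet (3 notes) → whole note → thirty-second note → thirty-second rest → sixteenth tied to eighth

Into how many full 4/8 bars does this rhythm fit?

12

One bar of 4/8 = 16 thirty-second notes.
In thirty-second notes: dotted eighth rest = 6; sixteenth tied to eighth (sixteenth + eighth) = 6; dotted eighth rest = 6; quarter rest = 8; whole rest = 32; dotted whole note = 48; eighth rest = 4; whole tied to quarter (whole + quarter) = 40; a full sixteenth-note triplet (3 notes) (three triplet sixteenths span one eighth) = 4; whole note = 32; thirty-second note = 1; thirty-second rest = 1; sixteenth tied to eighth (sixteenth + eighth) = 6.
Total: 6 + 6 + 6 + 8 + 32 + 48 + 4 + 40 + 4 + 32 + 1 + 1 + 6 = 194.
194 ÷ 16 = 12 complete bars with 2 left over.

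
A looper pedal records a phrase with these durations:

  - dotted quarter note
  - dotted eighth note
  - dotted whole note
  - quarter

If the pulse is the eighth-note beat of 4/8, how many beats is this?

18.5

One eighth-note beat = 2 sixteenth notes.
In sixteenth notes: dotted quarter note = 6; dotted eighth note = 3; dotted whole note = 24; quarter = 4.
Sum: 6 + 3 + 24 + 4 = 37.
37 ÷ 2 = 18.5 beats.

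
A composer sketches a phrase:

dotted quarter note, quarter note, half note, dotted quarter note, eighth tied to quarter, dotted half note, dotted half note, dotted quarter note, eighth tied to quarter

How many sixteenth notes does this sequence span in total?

66

Convert each value to sixteenth notes: dotted quarter note = 6; quarter note = 4; half note = 8; dotted quarter note = 6; eighth tied to quarter (eighth + quarter) = 6; dotted half note = 12; dotted half note = 12; dotted quarter note = 6; eighth tied to quarter (eighth + quarter) = 6.
Total: 6 + 4 + 8 + 6 + 6 + 12 + 12 + 6 + 6 = 66 sixteenth notes.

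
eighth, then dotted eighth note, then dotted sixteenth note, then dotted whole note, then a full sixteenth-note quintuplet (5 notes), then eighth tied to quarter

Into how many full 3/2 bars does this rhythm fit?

One bar of 3/2 = 48 thirty-second notes.
In thirty-second notes: eighth = 4; dotted eighth note = 6; dotted sixteenth note = 3; dotted whole note = 48; a full sixteenth-note quintuplet (5 notes) (five quintuplet sixteenths span one quarter) = 8; eighth tied to quarter (eighth + quarter) = 12.
Sum: 4 + 6 + 3 + 48 + 8 + 12 = 81.
81 ÷ 48 = 1 complete bar with 33 left over.

1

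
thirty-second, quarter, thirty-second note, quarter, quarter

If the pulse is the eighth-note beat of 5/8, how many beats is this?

One eighth-note beat = 4 thirty-second notes.
In thirty-second notes: thirty-second = 1; quarter = 8; thirty-second note = 1; quarter = 8; quarter = 8.
Adding: 1 + 8 + 1 + 8 + 8 = 26.
26 ÷ 4 = 6.5 beats.

6.5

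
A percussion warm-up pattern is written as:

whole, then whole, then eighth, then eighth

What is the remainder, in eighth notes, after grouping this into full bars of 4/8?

One bar of 4/8 = 4 eighth notes.
In eighth notes: whole = 8; whole = 8; eighth = 1; eighth = 1.
Total: 8 + 8 + 1 + 1 = 18.
18 ÷ 4 = 4 complete bars with 2 eighth notes remaining.

2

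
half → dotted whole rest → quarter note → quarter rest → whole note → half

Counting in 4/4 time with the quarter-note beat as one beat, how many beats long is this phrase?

One quarter-note beat = 2 eighth notes.
Each duration in eighth notes: half = 4; dotted whole rest = 12; quarter note = 2; quarter rest = 2; whole note = 8; half = 4.
Total: 4 + 12 + 2 + 2 + 8 + 4 = 32.
32 ÷ 2 = 16 beats.

16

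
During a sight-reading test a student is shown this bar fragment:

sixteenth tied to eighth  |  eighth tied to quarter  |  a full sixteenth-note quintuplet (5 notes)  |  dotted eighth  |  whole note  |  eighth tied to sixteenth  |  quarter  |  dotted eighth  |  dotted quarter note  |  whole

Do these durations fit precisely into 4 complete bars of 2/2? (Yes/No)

One bar of 2/2 = 16 sixteenth notes, so 4 bars = 64.
Express everything in sixteenth notes: sixteenth tied to eighth (sixteenth + eighth) = 3; eighth tied to quarter (eighth + quarter) = 6; a full sixteenth-note quintuplet (5 notes) (five quintuplet sixteenths span one quarter) = 4; dotted eighth = 3; whole note = 16; eighth tied to sixteenth (eighth + sixteenth) = 3; quarter = 4; dotted eighth = 3; dotted quarter note = 6; whole = 16.
Adding: 3 + 6 + 4 + 3 + 16 + 3 + 4 + 3 + 6 + 16 = 64.
64 equals 64, so the answer is Yes.

Yes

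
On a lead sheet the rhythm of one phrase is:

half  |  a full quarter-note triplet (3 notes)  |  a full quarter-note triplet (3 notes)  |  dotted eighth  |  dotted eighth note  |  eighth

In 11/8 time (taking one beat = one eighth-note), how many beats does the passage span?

16

One eighth-note beat = 2 sixteenth notes.
In sixteenth notes: half = 8; a full quarter-note triplet (3 notes) (three triplet quarters span one half) = 8; a full quarter-note triplet (3 notes) (three triplet quarters span one half) = 8; dotted eighth = 3; dotted eighth note = 3; eighth = 2.
Altogether 8 + 8 + 8 + 3 + 3 + 2 = 32.
32 ÷ 2 = 16 beats.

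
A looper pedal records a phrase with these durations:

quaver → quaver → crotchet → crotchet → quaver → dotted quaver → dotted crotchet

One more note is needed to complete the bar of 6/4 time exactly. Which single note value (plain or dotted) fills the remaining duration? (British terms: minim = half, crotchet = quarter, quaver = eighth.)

The bar of 6/4 = 24 sixteenth notes.
Each duration in sixteenth notes: quaver = 2; quaver = 2; crotchet = 4; crotchet = 4; quaver = 2; dotted quaver = 3; dotted crotchet = 6.
Adding: 2 + 2 + 4 + 4 + 2 + 3 + 6 = 23.
Remaining: 24 − 23 = 1 sixteenth note, which is a sixteenth note.

sixteenth note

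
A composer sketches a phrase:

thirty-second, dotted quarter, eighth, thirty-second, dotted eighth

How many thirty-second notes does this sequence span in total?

24

In thirty-second notes: thirty-second = 1; dotted quarter = 12; eighth = 4; thirty-second = 1; dotted eighth = 6.
Altogether 1 + 12 + 4 + 1 + 6 = 24 thirty-second notes.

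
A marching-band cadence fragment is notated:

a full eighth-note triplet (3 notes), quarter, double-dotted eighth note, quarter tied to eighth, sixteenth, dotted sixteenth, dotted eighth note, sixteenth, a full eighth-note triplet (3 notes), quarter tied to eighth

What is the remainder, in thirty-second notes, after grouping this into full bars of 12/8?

20

One bar of 12/8 = 48 thirty-second notes.
Working in thirty-second notes: a full eighth-note triplet (3 notes) (three triplet eighths span one quarter) = 8; quarter = 8; double-dotted eighth note = 7; quarter tied to eighth (quarter + eighth) = 12; sixteenth = 2; dotted sixteenth = 3; dotted eighth note = 6; sixteenth = 2; a full eighth-note triplet (3 notes) (three triplet eighths span one quarter) = 8; quarter tied to eighth (quarter + eighth) = 12.
Sum: 8 + 8 + 7 + 12 + 2 + 3 + 6 + 2 + 8 + 12 = 68.
68 ÷ 48 = 1 complete bar with 20 thirty-second notes remaining.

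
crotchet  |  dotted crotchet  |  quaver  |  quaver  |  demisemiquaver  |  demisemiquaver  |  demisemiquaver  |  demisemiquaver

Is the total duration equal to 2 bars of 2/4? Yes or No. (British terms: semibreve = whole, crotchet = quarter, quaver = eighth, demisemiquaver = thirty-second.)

One bar of 2/4 = 16 thirty-second notes, so 2 bars = 32.
Express everything in thirty-second notes: crotchet = 8; dotted crotchet = 12; quaver = 4; quaver = 4; demisemiquaver = 1; demisemiquaver = 1; demisemiquaver = 1; demisemiquaver = 1.
Altogether 8 + 12 + 4 + 4 + 1 + 1 + 1 + 1 = 32.
32 equals 32, so the answer is Yes.

Yes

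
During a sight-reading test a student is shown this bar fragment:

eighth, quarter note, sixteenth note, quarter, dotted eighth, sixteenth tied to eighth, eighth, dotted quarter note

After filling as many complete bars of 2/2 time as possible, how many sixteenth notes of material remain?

9

One bar of 2/2 = 16 sixteenth notes.
Express everything in sixteenth notes: eighth = 2; quarter note = 4; sixteenth note = 1; quarter = 4; dotted eighth = 3; sixteenth tied to eighth (sixteenth + eighth) = 3; eighth = 2; dotted quarter note = 6.
Sum: 2 + 4 + 1 + 4 + 3 + 3 + 2 + 6 = 25.
25 ÷ 16 = 1 complete bar with 9 sixteenth notes remaining.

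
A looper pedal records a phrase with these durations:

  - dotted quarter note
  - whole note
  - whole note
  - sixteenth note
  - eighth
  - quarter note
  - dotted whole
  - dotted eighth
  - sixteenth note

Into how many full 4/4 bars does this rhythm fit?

4

One bar of 4/4 = 16 sixteenth notes.
Express everything in sixteenth notes: dotted quarter note = 6; whole note = 16; whole note = 16; sixteenth note = 1; eighth = 2; quarter note = 4; dotted whole = 24; dotted eighth = 3; sixteenth note = 1.
Total: 6 + 16 + 16 + 1 + 2 + 4 + 24 + 3 + 1 = 73.
73 ÷ 16 = 4 complete bars with 9 left over.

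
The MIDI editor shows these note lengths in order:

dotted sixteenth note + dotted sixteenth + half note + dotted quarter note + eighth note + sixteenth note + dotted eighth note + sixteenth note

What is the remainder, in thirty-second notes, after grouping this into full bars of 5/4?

8

One bar of 5/4 = 40 thirty-second notes.
Express everything in thirty-second notes: dotted sixteenth note = 3; dotted sixteenth = 3; half note = 16; dotted quarter note = 12; eighth note = 4; sixteenth note = 2; dotted eighth note = 6; sixteenth note = 2.
Adding: 3 + 3 + 16 + 12 + 4 + 2 + 6 + 2 = 48.
48 ÷ 40 = 1 complete bar with 8 thirty-second notes remaining.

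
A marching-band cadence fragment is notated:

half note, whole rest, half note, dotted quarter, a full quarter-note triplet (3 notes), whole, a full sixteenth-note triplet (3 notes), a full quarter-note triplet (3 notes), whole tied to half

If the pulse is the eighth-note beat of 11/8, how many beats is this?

48

One eighth-note beat = 2 sixteenth notes.
Convert each value to sixteenth notes: half note = 8; whole rest = 16; half note = 8; dotted quarter = 6; a full quarter-note triplet (3 notes) (three triplet quarters span one half) = 8; whole = 16; a full sixteenth-note triplet (3 notes) (three triplet sixteenths span one eighth) = 2; a full quarter-note triplet (3 notes) (three triplet quarters span one half) = 8; whole tied to half (whole + half) = 24.
Altogether 8 + 16 + 8 + 6 + 8 + 16 + 2 + 8 + 24 = 96.
96 ÷ 2 = 48 beats.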